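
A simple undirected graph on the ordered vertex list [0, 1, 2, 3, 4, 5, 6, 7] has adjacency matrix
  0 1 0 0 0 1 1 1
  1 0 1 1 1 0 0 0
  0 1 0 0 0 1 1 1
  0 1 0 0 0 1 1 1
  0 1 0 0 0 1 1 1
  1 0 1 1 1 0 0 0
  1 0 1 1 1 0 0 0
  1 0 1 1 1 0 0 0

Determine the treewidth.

A width-4 tree decomposition is:
Bags: B1 = {0, 2, 3, 4, 6}  B2 = {0, 1, 2, 3, 4}  B3 = {0, 2, 3, 4, 5}  B4 = {0, 2, 3, 4, 7}
Tree: B1–B2, B2–B3, B3–B4
Each bag holds 5 vertices, so the decomposition has width 4, which upper-bounds the treewidth. For the lower bound: the 5 vertex sets {2,6}, {1,4}, {3,5}, {0}, {7} are disjoint, each induces a connected subgraph, and every pair is joined by at least one edge of G. Contracting each set to a single vertex therefore yields K_{5} as a minor, and since treewidth is minor-monotone, tw(G) ≥ tw(K_{5}) = 4. Therefore the treewidth is 4.

4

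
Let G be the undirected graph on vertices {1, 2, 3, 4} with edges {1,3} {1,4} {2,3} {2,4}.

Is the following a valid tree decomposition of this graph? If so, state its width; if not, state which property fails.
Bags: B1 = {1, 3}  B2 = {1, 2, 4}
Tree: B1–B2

No — edge (2,3) lies in no bag.

A tree decomposition must satisfy three properties: every vertex lies in some bag; for every edge, both endpoints lie together in some bag; and for every vertex, the bags containing it form a connected subtree. Here edge (2,3) lies in no bag, so the decomposition is invalid.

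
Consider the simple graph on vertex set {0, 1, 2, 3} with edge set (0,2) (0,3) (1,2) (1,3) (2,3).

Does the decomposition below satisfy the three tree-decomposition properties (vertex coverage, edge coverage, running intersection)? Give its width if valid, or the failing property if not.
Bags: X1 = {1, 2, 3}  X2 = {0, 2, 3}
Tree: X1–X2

Every vertex of G appears in some bag (union = {0, 1, 2, 3}); every edge is covered by a bag; and for each vertex v the set of bags containing v is connected in the bag tree. The decomposition is therefore valid. The largest bag has 3 vertices, so the width is 2.

Yes; width 2.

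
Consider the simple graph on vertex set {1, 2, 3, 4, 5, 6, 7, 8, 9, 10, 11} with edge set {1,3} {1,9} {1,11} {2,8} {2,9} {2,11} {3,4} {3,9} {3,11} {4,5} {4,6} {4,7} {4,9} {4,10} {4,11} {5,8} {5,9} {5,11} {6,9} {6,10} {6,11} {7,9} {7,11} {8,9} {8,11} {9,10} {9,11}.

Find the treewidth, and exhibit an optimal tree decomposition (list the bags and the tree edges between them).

Every bag has size at most 4, so the width is 4 − 1 = 3 and tw(G) ≤ 3. Conversely, {4, 6, 9, 10} is a clique of size 4, and the vertices of any clique must share a bag in every tree decomposition; so some bag has ≥ 4 vertices and tw(G) ≥ 3. Therefore the treewidth is 3.

Treewidth 3.
Bags: B1 = {4, 6, 9, 11}  B2 = {3, 4, 9, 11}  B3 = {1, 3, 9, 11}  B4 = {4, 5, 9, 11}  B5 = {4, 7, 9, 11}  B6 = {5, 8, 9, 11}  B7 = {4, 6, 9, 10}  B8 = {2, 8, 9, 11}
Tree: B1–B2, B2–B3, B2–B4, B1–B5, B4–B6, B1–B7, B6–B8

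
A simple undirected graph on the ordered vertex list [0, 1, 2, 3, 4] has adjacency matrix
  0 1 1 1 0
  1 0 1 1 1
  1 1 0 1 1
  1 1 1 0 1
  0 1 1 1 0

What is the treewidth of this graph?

3

A width-3 tree decomposition is:
Bags: B1 = {0, 1, 2, 3}  B2 = {1, 2, 3, 4}
Tree: B1–B2
Each bag holds 4 vertices, so the decomposition has width 3, which upper-bounds the treewidth. Conversely, {0, 1, 2, 3} is a clique of size 4, and the vertices of any clique must share a bag in every tree decomposition; so some bag has ≥ 4 vertices and tw(G) ≥ 3. Therefore the treewidth is 3.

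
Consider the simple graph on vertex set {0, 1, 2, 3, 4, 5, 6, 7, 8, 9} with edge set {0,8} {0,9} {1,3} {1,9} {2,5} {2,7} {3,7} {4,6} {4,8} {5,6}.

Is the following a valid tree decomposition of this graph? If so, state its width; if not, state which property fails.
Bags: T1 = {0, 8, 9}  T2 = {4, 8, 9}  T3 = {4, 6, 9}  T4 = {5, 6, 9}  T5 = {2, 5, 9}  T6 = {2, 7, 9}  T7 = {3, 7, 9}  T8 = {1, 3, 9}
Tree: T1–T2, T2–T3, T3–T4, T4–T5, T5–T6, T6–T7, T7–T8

Checking the three conditions: (i) the bags cover all of {0, 1, 2, 3, 4, 5, 6, 7, 8, 9}; (ii) for each edge, some bag contains both endpoints; (iii) the bags containing any fixed vertex form a subtree. All hold, so the decomposition is valid with width 3 − 1 = 2.

Yes; width 2.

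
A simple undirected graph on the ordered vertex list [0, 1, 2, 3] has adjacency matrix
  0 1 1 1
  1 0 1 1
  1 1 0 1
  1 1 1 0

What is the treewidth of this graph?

A width-3 tree decomposition is:
Bags: B1 = {0, 1, 2, 3}
Tree: (single bag)
A single bag containing all 4 vertices is trivially a valid decomposition of width 3. Conversely, {0, 1, 2, 3} is a clique of size 4, and the vertices of any clique must share a bag in every tree decomposition; so some bag has ≥ 4 vertices and tw(G) ≥ 3. The upper and lower bounds meet at 3, so that is the treewidth.

3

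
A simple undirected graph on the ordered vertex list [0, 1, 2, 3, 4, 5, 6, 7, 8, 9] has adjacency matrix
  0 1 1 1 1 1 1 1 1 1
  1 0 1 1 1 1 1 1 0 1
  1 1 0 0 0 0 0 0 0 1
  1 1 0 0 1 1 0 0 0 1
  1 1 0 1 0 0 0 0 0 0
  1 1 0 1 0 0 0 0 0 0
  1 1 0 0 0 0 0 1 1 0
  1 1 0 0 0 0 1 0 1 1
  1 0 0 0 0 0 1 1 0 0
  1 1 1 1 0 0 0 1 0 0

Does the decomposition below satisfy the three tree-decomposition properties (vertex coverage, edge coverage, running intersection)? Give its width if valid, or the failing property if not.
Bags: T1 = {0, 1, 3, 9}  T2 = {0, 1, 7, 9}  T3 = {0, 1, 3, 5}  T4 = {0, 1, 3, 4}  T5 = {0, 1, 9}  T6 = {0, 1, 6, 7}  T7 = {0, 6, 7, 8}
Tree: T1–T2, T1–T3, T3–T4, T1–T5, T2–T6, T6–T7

A tree decomposition must satisfy three properties: every vertex lies in some bag; for every edge, both endpoints lie together in some bag; and for every vertex, the bags containing it form a connected subtree. Here vertex 2 appears in no bag, so the decomposition is invalid.

No — vertex 2 appears in no bag.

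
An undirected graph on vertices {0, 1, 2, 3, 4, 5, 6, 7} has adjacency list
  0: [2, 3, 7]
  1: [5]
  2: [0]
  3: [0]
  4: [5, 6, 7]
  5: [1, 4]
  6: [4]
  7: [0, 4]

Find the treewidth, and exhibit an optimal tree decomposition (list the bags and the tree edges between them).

Treewidth 1.
One optimal decomposition is:
Bags: B1 = {4, 7}  B2 = {4, 5}  B3 = {1, 5}  B4 = {4, 6}  B5 = {0, 7}  B6 = {0, 2}  B7 = {0, 3}
Tree: B1–B2, B2–B3, B1–B4, B1–B5, B5–B6, B5–B7

Every bag has size at most 2, so the width is 2 − 1 = 1 and tw(G) ≤ 1. Since G has at least one edge (e.g. 4–7), it is not an edgeless graph, so tw(G) ≥ 1. The upper and lower bounds meet at 1, so that is the treewidth.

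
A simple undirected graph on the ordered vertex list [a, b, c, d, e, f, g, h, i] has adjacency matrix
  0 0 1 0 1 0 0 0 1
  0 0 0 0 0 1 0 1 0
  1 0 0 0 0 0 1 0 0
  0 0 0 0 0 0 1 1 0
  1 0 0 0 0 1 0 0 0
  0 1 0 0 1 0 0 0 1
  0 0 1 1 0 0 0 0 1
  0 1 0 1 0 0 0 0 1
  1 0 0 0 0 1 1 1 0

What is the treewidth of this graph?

A width-3 tree decomposition is:
Bags: B1 = {b, e, f, h}  B2 = {e, f, h, i}  B3 = {a, e, h, i}  B4 = {a, d, h, i}  B5 = {a, d, g, i}  B6 = {a, c, d, g}
Tree: B1–B2, B2–B3, B3–B4, B4–B5, B5–B6
Each bag holds 4 vertices, so the decomposition has width 3, which upper-bounds the treewidth. For the lower bound: the 4 vertex sets {b,e,f}, {h}, {i}, {a,c,d,g} are disjoint, each induces a connected subgraph, and every pair is joined by at least one edge of G. Contracting each set to a single vertex therefore yields K_{4} as a minor, and since treewidth is minor-monotone, tw(G) ≥ tw(K_{4}) = 3. Combining the bounds, tw(G) = 3.

3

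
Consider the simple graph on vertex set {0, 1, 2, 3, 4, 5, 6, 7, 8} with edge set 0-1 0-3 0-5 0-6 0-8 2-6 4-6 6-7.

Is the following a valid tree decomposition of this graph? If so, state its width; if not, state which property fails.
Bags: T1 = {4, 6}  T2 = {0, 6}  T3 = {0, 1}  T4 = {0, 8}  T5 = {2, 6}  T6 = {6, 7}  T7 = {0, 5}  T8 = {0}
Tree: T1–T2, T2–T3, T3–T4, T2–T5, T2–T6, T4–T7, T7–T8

A tree decomposition must satisfy three properties: every vertex lies in some bag; for every edge, both endpoints lie together in some bag; and for every vertex, the bags containing it form a connected subtree. Here vertex 3 appears in no bag, so the decomposition is invalid.

No — vertex 3 appears in no bag.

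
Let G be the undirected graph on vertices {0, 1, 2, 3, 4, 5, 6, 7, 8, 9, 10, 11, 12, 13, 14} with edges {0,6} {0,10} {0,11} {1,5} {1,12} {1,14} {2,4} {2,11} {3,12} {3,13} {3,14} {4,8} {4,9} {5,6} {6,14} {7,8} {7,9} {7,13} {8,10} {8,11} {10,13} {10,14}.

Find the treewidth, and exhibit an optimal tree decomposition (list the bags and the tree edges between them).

Treewidth 3.
One optimal decomposition is:
Bags: B1 = {1, 3, 5, 12}  B2 = {1, 3, 5, 14}  B3 = {3, 5, 6, 14}  B4 = {3, 6, 13, 14}  B5 = {6, 10, 13, 14}  B6 = {0, 6, 10, 13}  B7 = {0, 7, 10, 13}  B8 = {0, 7, 8, 10}  B9 = {0, 7, 8, 11}  B10 = {7, 8, 9, 11}  B11 = {4, 8, 9, 11}  B12 = {2, 4, 9, 11}
Tree: B1–B2, B2–B3, B3–B4, B4–B5, B5–B6, B6–B7, B7–B8, B8–B9, B9–B10, B10–B11, B11–B12

Every bag has size at most 4, so the width is 4 − 1 = 3 and tw(G) ≤ 3. For the lower bound: the 4 vertex sets {1,5,12}, {3}, {14}, {0,6,10,13} are disjoint, each induces a connected subgraph, and every pair is joined by at least one edge of G. Contracting each set to a single vertex therefore yields K_{4} as a minor, and since treewidth is minor-monotone, tw(G) ≥ tw(K_{4}) = 3. Therefore the treewidth is 3.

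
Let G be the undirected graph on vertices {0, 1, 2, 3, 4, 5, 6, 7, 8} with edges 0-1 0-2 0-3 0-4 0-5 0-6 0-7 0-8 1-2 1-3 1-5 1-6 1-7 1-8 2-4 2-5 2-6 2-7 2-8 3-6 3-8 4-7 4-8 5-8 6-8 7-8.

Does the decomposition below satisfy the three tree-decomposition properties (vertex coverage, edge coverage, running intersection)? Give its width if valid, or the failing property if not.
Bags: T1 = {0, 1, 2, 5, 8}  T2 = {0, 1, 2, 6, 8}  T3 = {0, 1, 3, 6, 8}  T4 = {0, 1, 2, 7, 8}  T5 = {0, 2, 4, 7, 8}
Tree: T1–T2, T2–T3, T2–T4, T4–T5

Yes; width 4.

Every vertex of G appears in some bag (union = {0, 1, 2, 3, 4, 5, 6, 7, 8}); every edge is covered by a bag; and for each vertex v the set of bags containing v is connected in the bag tree. The decomposition is therefore valid. The largest bag has 5 vertices, so the width is 4.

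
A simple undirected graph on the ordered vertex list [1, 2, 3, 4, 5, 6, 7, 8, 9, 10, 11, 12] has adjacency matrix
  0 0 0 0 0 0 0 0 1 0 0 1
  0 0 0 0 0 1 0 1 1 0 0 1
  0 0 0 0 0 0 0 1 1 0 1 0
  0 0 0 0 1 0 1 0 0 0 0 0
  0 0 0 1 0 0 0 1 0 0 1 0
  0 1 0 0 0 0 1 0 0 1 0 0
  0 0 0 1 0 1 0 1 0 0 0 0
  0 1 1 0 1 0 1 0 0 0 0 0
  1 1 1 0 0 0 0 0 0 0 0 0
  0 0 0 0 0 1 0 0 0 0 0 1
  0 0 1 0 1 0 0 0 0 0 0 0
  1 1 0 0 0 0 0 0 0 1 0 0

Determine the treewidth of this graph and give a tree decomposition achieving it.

Treewidth 3.
One optimal decomposition is:
Bags: B1 = {3, 4, 5, 11}  B2 = {3, 4, 5, 8}  B3 = {3, 4, 7, 8}  B4 = {3, 7, 8, 9}  B5 = {2, 7, 8, 9}  B6 = {2, 6, 7, 9}  B7 = {1, 2, 6, 9}  B8 = {1, 2, 6, 12}  B9 = {1, 6, 10, 12}
Tree: B1–B2, B2–B3, B3–B4, B4–B5, B5–B6, B6–B7, B7–B8, B8–B9

Every bag has size at most 4, so the width is 4 − 1 = 3 and tw(G) ≤ 3. For the lower bound: the 4 vertex sets {4,5,11}, {3}, {8}, {2,6,7,9} are disjoint, each induces a connected subgraph, and every pair is joined by at least one edge of G. Contracting each set to a single vertex therefore yields K_{4} as a minor, and since treewidth is minor-monotone, tw(G) ≥ tw(K_{4}) = 3. Hence tw(G) = 3 exactly.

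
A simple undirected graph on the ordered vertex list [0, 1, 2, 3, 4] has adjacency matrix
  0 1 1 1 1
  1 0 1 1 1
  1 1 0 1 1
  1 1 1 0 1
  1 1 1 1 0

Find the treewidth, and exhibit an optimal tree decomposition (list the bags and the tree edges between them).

With just one bag of size 5, the width is 5 − 1 = 4, so tw(G) ≤ 4. On the other hand G contains the 5-clique {0, 1, 2, 3, 4}. A clique must lie in a single bag of any decomposition, so no decomposition can have width below 4. Therefore the treewidth is 4.

Treewidth 4.
Bags: B1 = {0, 1, 2, 3, 4}
Tree: (single bag)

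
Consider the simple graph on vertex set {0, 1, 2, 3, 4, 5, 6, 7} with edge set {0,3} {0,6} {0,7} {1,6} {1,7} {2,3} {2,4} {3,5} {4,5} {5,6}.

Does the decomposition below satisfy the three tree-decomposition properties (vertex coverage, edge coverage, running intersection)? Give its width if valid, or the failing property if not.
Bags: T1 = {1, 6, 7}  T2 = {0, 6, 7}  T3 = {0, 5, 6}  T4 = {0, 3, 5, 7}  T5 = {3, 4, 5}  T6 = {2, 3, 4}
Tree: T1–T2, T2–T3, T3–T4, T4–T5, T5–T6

A tree decomposition must satisfy three properties: every vertex lies in some bag; for every edge, both endpoints lie together in some bag; and for every vertex, the bags containing it form a connected subtree. Here bags containing vertex 7 are not connected in the tree, so the decomposition is invalid.

No — bags containing vertex 7 are not connected in the tree.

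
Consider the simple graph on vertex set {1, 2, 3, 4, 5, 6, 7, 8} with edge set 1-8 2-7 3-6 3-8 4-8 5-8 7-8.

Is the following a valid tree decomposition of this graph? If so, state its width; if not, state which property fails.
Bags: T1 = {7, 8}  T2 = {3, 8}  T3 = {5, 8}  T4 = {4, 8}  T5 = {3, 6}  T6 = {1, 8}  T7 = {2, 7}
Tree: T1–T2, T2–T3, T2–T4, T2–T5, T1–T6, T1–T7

Yes; width 1.

Checking the three conditions: (i) the bags cover all of {1, 2, 3, 4, 5, 6, 7, 8}; (ii) for each edge, some bag contains both endpoints; (iii) the bags containing any fixed vertex form a subtree. All hold, so the decomposition is valid with width 2 − 1 = 1.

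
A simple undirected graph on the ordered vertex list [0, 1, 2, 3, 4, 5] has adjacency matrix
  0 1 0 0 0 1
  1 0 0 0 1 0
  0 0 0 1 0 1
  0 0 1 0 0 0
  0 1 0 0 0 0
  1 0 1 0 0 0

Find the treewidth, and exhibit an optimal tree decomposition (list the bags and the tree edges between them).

Treewidth 1.
Bags: B1 = {2, 3}  B2 = {2, 5}  B3 = {0, 5}  B4 = {0, 1}  B5 = {1, 4}
Tree: B1–B2, B2–B3, B3–B4, B4–B5

Each bag holds 2 vertices, so the decomposition has width 1, which upper-bounds the treewidth. Any graph with an edge has treewidth ≥ 1, and G has the edge 3–2. Hence tw(G) = 1 exactly.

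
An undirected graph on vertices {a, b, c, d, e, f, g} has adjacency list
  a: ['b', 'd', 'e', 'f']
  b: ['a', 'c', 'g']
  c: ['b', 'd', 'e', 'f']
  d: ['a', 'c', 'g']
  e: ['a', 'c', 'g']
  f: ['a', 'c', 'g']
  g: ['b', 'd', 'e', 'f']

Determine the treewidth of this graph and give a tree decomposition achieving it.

Each bag holds 4 vertices, so the decomposition has width 3, which upper-bounds the treewidth. For the lower bound: the 4 vertex sets {e,g}, {b,c}, {a}, {f} are disjoint, each induces a connected subgraph, and every pair is joined by at least one edge of G. Contracting each set to a single vertex therefore yields K_{4} as a minor, and since treewidth is minor-monotone, tw(G) ≥ tw(K_{4}) = 3. Combining the bounds, tw(G) = 3.

Treewidth 3.
One such decomposition:
Bags: B1 = {a, c, e, g}  B2 = {a, b, c, g}  B3 = {a, c, f, g}  B4 = {a, c, d, g}
Tree: B1–B2, B2–B3, B3–B4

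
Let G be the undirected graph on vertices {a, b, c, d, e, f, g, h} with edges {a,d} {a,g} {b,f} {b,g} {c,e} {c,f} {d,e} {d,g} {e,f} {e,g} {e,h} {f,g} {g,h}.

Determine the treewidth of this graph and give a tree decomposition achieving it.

Treewidth 2.
One such decomposition:
Bags: B1 = {e, f, g}  B2 = {b, f, g}  B3 = {d, e, g}  B4 = {e, g, h}  B5 = {c, e, f}  B6 = {a, d, g}
Tree: B1–B2, B1–B3, B3–B4, B1–B5, B3–B6

Every bag has size at most 3, so the width is 3 − 1 = 2 and tw(G) ≤ 2. On the other hand G contains the 3-clique {d, e, g}. A clique must lie in a single bag of any decomposition, so no decomposition can have width below 2. Combining the bounds, tw(G) = 2.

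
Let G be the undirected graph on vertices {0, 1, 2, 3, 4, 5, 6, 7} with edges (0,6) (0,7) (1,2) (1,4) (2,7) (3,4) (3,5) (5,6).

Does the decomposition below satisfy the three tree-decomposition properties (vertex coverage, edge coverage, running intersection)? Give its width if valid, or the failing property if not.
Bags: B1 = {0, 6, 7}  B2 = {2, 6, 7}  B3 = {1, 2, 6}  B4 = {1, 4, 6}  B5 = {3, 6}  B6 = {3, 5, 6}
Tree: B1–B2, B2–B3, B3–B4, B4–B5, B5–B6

A tree decomposition must satisfy three properties: every vertex lies in some bag; for every edge, both endpoints lie together in some bag; and for every vertex, the bags containing it form a connected subtree. Here edge (4,3) lies in no bag, so the decomposition is invalid.

No — edge (4,3) lies in no bag.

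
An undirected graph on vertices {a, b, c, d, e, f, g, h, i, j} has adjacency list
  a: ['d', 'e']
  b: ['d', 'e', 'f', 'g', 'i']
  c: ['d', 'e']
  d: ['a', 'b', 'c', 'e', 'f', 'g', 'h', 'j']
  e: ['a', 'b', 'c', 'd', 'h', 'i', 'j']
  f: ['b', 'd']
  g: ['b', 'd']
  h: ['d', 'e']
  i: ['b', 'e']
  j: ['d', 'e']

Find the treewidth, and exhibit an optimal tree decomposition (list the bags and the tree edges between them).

Treewidth 2.
Bags: B1 = {d, e, j}  B2 = {c, d, e}  B3 = {b, d, e}  B4 = {b, e, i}  B5 = {a, d, e}  B6 = {b, d, f}  B7 = {d, e, h}  B8 = {b, d, g}
Tree: B1–B2, B1–B3, B3–B4, B3–B5, B3–B6, B3–B7, B3–B8

Each bag holds 3 vertices, so the decomposition has width 2, which upper-bounds the treewidth. On the other hand G contains the 3-clique {b, d, g}. A clique must lie in a single bag of any decomposition, so no decomposition can have width below 2. The upper and lower bounds meet at 2, so that is the treewidth.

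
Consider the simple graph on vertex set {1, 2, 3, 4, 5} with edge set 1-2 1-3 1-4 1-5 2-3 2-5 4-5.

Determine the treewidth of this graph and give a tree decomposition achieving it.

Treewidth 2.
Bags: B1 = {1, 4, 5}  B2 = {1, 2, 5}  B3 = {1, 2, 3}
Tree: B1–B2, B2–B3

Each bag holds 3 vertices, so the decomposition has width 2, which upper-bounds the treewidth. On the other hand G contains the 3-clique {1, 2, 3}. A clique must lie in a single bag of any decomposition, so no decomposition can have width below 2. Combining the bounds, tw(G) = 2.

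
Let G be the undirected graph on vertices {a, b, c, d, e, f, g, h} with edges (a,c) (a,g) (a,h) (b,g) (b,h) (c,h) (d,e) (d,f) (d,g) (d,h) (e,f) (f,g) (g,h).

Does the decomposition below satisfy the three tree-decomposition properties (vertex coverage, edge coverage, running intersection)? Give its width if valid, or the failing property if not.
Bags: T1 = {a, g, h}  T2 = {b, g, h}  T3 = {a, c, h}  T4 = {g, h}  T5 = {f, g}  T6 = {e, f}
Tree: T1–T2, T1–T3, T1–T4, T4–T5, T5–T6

A tree decomposition must satisfy three properties: every vertex lies in some bag; for every edge, both endpoints lie together in some bag; and for every vertex, the bags containing it form a connected subtree. Here vertex d appears in no bag, so the decomposition is invalid.

No — vertex d appears in no bag.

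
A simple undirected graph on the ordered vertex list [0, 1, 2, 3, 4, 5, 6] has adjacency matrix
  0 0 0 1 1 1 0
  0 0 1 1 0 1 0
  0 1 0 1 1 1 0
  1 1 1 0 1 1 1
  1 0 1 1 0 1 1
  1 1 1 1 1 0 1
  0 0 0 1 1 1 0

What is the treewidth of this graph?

A width-3 tree decomposition is:
Bags: B1 = {3, 4, 5, 6}  B2 = {0, 3, 4, 5}  B3 = {2, 3, 4, 5}  B4 = {1, 2, 3, 5}
Tree: B1–B2, B1–B3, B3–B4
The largest bag has 4 vertices, giving width 3; this decomposition certifies tw(G) ≤ 3. On the other hand G contains the 4-clique {1, 2, 3, 5}. A clique must lie in a single bag of any decomposition, so no decomposition can have width below 3. The upper and lower bounds meet at 3, so that is the treewidth.

3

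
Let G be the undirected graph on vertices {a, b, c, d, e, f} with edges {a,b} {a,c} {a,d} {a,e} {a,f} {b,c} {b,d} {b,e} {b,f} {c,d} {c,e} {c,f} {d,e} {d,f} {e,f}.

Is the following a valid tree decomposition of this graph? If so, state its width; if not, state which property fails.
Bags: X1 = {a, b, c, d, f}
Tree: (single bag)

A tree decomposition must satisfy three properties: every vertex lies in some bag; for every edge, both endpoints lie together in some bag; and for every vertex, the bags containing it form a connected subtree. Here vertex e appears in no bag, so the decomposition is invalid.

No — vertex e appears in no bag.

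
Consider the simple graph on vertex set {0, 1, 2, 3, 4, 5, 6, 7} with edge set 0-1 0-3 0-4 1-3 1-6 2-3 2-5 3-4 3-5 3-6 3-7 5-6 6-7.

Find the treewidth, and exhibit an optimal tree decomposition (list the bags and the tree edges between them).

Treewidth 2.
One such decomposition:
Bags: B1 = {1, 3, 6}  B2 = {0, 1, 3}  B3 = {3, 5, 6}  B4 = {2, 3, 5}  B5 = {0, 3, 4}  B6 = {3, 6, 7}
Tree: B1–B2, B1–B3, B3–B4, B2–B5, B1–B6

Each bag holds 3 vertices, so the decomposition has width 2, which upper-bounds the treewidth. Conversely, {0, 1, 3} is a clique of size 3, and the vertices of any clique must share a bag in every tree decomposition; so some bag has ≥ 3 vertices and tw(G) ≥ 2. The upper and lower bounds meet at 2, so that is the treewidth.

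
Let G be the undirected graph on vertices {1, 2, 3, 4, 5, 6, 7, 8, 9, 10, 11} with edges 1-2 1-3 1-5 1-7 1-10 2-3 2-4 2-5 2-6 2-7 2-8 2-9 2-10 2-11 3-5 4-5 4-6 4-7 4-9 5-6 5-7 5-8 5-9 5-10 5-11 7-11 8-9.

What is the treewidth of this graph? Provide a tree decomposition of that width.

The largest bag has 4 vertices, giving width 3; this decomposition certifies tw(G) ≤ 3. On the other hand G contains the 4-clique {1, 2, 5, 10}. A clique must lie in a single bag of any decomposition, so no decomposition can have width below 3. The upper and lower bounds meet at 3, so that is the treewidth.

Treewidth 3.
Bags: B1 = {1, 2, 5, 7}  B2 = {2, 5, 7, 11}  B3 = {2, 4, 5, 7}  B4 = {2, 4, 5, 6}  B5 = {1, 2, 3, 5}  B6 = {2, 4, 5, 9}  B7 = {2, 5, 8, 9}  B8 = {1, 2, 5, 10}
Tree: B1–B2, B1–B3, B3–B4, B1–B5, B4–B6, B6–B7, B5–B8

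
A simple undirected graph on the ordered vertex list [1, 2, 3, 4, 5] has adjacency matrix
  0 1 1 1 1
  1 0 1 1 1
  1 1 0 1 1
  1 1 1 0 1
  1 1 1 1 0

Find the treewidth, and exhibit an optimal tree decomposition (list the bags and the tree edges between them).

A single bag containing all 5 vertices is trivially a valid decomposition of width 4. For the lower bound, the 5 vertices {1, 2, 3, 4, 5} are pairwise adjacent, and any tree decomposition puts a clique entirely inside one bag — forcing width ≥ 4. Therefore the treewidth is 4.

Treewidth 4.
Bags: B1 = {1, 2, 3, 4, 5}
Tree: (single bag)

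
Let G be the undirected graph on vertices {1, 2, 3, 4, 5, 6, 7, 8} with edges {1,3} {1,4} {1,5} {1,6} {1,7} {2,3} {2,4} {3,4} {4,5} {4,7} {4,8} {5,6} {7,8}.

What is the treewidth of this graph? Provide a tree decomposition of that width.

Each bag holds 3 vertices, so the decomposition has width 2, which upper-bounds the treewidth. On the other hand G contains the 3-clique {4, 7, 8}. A clique must lie in a single bag of any decomposition, so no decomposition can have width below 2. The upper and lower bounds meet at 2, so that is the treewidth.

Treewidth 2.
One such decomposition:
Bags: B1 = {1, 3, 4}  B2 = {1, 4, 7}  B3 = {1, 4, 5}  B4 = {2, 3, 4}  B5 = {1, 5, 6}  B6 = {4, 7, 8}
Tree: B1–B2, B1–B3, B1–B4, B3–B5, B2–B6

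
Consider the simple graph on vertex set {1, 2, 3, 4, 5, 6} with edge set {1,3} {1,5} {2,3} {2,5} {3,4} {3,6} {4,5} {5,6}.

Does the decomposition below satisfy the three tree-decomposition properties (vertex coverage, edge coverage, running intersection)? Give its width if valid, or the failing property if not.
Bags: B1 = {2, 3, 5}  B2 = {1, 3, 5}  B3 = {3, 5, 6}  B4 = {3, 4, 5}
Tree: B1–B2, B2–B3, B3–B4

Yes; width 2.

Every vertex of G appears in some bag (union = {1, 2, 3, 4, 5, 6}); every edge is covered by a bag; and for each vertex v the set of bags containing v is connected in the bag tree. The decomposition is therefore valid. The largest bag has 3 vertices, so the width is 2.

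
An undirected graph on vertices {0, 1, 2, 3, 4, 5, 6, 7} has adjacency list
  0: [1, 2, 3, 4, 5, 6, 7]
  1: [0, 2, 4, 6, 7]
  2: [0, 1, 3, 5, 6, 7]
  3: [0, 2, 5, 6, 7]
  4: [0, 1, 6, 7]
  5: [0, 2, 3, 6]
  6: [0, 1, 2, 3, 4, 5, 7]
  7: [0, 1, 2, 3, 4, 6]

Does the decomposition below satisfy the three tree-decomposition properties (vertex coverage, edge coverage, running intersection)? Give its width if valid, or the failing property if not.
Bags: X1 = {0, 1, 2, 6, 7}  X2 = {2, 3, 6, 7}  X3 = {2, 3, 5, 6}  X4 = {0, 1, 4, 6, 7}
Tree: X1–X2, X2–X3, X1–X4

No — edge (0,3) lies in no bag.

A tree decomposition must satisfy three properties: every vertex lies in some bag; for every edge, both endpoints lie together in some bag; and for every vertex, the bags containing it form a connected subtree. Here edge (0,3) lies in no bag, so the decomposition is invalid.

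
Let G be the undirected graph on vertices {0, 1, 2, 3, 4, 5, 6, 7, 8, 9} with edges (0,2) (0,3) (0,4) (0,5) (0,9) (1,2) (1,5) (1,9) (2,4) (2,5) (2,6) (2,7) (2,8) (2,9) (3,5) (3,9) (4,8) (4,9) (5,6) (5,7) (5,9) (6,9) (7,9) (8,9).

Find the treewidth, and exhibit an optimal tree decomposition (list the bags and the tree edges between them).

Treewidth 3.
One optimal decomposition is:
Bags: B1 = {2, 5, 7, 9}  B2 = {0, 2, 5, 9}  B3 = {0, 2, 4, 9}  B4 = {1, 2, 5, 9}  B5 = {2, 4, 8, 9}  B6 = {2, 5, 6, 9}  B7 = {0, 3, 5, 9}
Tree: B1–B2, B2–B3, B1–B4, B3–B5, B2–B6, B2–B7

Each bag holds 4 vertices, so the decomposition has width 3, which upper-bounds the treewidth. For the lower bound, the 4 vertices {2, 4, 8, 9} are pairwise adjacent, and any tree decomposition puts a clique entirely inside one bag — forcing width ≥ 3. Combining the bounds, tw(G) = 3.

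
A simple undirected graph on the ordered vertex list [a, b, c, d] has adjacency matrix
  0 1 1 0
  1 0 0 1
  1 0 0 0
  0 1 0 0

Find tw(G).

A width-1 tree decomposition is:
Bags: B1 = {a, b}  B2 = {b, d}  B3 = {a, c}
Tree: B1–B2, B1–B3
The largest bag has 2 vertices, giving width 1; this decomposition certifies tw(G) ≤ 1. Any graph with an edge has treewidth ≥ 1, and G has the edge b–a. Therefore the treewidth is 1.

1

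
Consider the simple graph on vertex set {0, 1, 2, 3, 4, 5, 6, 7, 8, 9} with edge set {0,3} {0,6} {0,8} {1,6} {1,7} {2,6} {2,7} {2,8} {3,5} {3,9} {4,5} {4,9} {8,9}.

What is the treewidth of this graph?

A width-2 tree decomposition is:
Bags: B1 = {1, 2, 7}  B2 = {1, 2, 6}  B3 = {2, 6, 8}  B4 = {0, 6, 8}  B5 = {0, 8, 9}  B6 = {0, 3, 9}  B7 = {3, 4, 9}  B8 = {3, 4, 5}
Tree: B1–B2, B2–B3, B3–B4, B4–B5, B5–B6, B6–B7, B7–B8
The largest bag has 3 vertices, giving width 2; this decomposition certifies tw(G) ≤ 2. For the lower bound, G contains the cycle 7–1–6–2–7, so G is not a forest; only forests have treewidth ≤ 1, hence tw(G) ≥ 2. Combining the bounds, tw(G) = 2.

2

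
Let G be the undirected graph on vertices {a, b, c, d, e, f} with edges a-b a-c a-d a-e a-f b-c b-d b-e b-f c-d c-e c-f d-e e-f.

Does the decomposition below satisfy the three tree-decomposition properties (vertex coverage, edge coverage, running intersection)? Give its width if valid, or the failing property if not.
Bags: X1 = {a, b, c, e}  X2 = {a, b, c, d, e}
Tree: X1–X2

A tree decomposition must satisfy three properties: every vertex lies in some bag; for every edge, both endpoints lie together in some bag; and for every vertex, the bags containing it form a connected subtree. Here vertex f appears in no bag, so the decomposition is invalid.

No — vertex f appears in no bag.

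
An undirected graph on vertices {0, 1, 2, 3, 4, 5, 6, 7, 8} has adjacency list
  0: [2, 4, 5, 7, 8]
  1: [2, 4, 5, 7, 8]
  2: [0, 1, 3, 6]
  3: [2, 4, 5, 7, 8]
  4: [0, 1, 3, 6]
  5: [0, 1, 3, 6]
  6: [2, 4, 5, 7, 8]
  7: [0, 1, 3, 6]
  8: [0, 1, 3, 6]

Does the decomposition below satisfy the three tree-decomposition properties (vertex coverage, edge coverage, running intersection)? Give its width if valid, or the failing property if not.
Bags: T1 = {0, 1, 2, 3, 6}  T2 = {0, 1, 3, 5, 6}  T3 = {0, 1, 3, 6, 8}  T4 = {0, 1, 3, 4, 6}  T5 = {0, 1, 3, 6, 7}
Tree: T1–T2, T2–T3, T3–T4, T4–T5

Checking the three conditions: (i) the bags cover all of {0, 1, 2, 3, 4, 5, 6, 7, 8}; (ii) for each edge, some bag contains both endpoints; (iii) the bags containing any fixed vertex form a subtree. All hold, so the decomposition is valid with width 5 − 1 = 4.

Yes; width 4.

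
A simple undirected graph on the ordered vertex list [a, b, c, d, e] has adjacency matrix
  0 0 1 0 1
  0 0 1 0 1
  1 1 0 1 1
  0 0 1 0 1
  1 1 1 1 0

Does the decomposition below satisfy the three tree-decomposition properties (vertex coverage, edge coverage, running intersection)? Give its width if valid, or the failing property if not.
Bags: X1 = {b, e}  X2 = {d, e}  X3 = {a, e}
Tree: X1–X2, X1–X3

No — vertex c appears in no bag.

A tree decomposition must satisfy three properties: every vertex lies in some bag; for every edge, both endpoints lie together in some bag; and for every vertex, the bags containing it form a connected subtree. Here vertex c appears in no bag, so the decomposition is invalid.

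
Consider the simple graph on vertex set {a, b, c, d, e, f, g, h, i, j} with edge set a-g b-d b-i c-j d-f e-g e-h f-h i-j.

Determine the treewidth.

A width-1 tree decomposition is:
Bags: B1 = {a, g}  B2 = {e, g}  B3 = {e, h}  B4 = {f, h}  B5 = {d, f}  B6 = {b, d}  B7 = {b, i}  B8 = {i, j}  B9 = {c, j}
Tree: B1–B2, B2–B3, B3–B4, B4–B5, B5–B6, B6–B7, B7–B8, B8–B9
The largest bag has 2 vertices, giving width 1; this decomposition certifies tw(G) ≤ 1. Since G has at least one edge (e.g. a–g), it is not an edgeless graph, so tw(G) ≥ 1. Combining the bounds, tw(G) = 1.

1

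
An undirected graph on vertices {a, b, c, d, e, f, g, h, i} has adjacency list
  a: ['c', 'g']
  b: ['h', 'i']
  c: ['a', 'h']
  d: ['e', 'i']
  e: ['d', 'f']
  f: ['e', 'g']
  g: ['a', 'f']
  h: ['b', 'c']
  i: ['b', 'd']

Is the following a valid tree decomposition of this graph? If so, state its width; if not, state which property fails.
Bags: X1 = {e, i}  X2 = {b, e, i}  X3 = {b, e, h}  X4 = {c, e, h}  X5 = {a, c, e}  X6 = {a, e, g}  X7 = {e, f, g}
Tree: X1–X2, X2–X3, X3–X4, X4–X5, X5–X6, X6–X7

No — vertex d appears in no bag.

A tree decomposition must satisfy three properties: every vertex lies in some bag; for every edge, both endpoints lie together in some bag; and for every vertex, the bags containing it form a connected subtree. Here vertex d appears in no bag, so the decomposition is invalid.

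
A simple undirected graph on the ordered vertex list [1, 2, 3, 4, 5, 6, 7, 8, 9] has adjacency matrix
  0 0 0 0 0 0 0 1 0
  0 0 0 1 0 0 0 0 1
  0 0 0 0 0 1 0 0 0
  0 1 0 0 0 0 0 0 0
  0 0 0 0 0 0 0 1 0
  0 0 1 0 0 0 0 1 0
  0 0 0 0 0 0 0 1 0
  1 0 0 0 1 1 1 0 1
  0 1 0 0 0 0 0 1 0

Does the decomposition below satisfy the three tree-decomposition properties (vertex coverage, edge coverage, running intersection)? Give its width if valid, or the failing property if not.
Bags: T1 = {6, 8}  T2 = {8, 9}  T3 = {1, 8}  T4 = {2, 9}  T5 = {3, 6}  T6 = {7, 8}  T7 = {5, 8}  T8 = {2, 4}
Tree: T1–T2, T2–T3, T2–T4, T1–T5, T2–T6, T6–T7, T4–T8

Yes; width 1.

Every vertex of G appears in some bag (union = {1, 2, 3, 4, 5, 6, 7, 8, 9}); every edge is covered by a bag; and for each vertex v the set of bags containing v is connected in the bag tree. The decomposition is therefore valid. The largest bag has 2 vertices, so the width is 1.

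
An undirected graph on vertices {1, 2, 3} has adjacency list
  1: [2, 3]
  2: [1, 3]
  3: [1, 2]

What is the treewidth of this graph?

A width-2 tree decomposition is:
Bags: B1 = {1, 2, 3}
Tree: (single bag)
A single bag containing all 3 vertices is trivially a valid decomposition of width 2. Conversely, {1, 2, 3} is a clique of size 3, and the vertices of any clique must share a bag in every tree decomposition; so some bag has ≥ 3 vertices and tw(G) ≥ 2. Combining the bounds, tw(G) = 2.

2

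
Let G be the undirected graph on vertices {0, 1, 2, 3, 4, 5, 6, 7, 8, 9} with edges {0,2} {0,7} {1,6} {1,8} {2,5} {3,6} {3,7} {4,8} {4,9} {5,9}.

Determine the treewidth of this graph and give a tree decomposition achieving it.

The largest bag has 3 vertices, giving width 2; this decomposition certifies tw(G) ≤ 2. The edges 6–3–7–0–2–5–9–4–8–1–6 form a cycle, so G is not a tree and its treewidth is at least 2. Therefore the treewidth is 2.

Treewidth 2.
One optimal decomposition is:
Bags: B1 = {3, 6, 7}  B2 = {0, 6, 7}  B3 = {0, 2, 6}  B4 = {2, 5, 6}  B5 = {5, 6, 9}  B6 = {4, 6, 9}  B7 = {4, 6, 8}  B8 = {1, 6, 8}
Tree: B1–B2, B2–B3, B3–B4, B4–B5, B5–B6, B6–B7, B7–B8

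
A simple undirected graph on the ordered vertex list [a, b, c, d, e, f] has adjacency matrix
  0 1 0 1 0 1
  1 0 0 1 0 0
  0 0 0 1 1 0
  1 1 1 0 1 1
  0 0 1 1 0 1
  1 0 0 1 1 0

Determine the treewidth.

2

A width-2 tree decomposition is:
Bags: B1 = {a, b, d}  B2 = {a, d, f}  B3 = {d, e, f}  B4 = {c, d, e}
Tree: B1–B2, B2–B3, B3–B4
Every bag has size at most 3, so the width is 3 − 1 = 2 and tw(G) ≤ 2. Conversely, {c, d, e} is a clique of size 3, and the vertices of any clique must share a bag in every tree decomposition; so some bag has ≥ 3 vertices and tw(G) ≥ 2. Hence tw(G) = 2 exactly.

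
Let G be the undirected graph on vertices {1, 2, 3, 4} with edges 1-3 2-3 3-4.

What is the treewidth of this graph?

A width-1 tree decomposition is:
Bags: B1 = {1, 3}  B2 = {2, 3}  B3 = {3, 4}
Tree: B1–B2, B1–B3
The largest bag has 2 vertices, giving width 1; this decomposition certifies tw(G) ≤ 1. G has an edge, so its treewidth is at least 1. The upper and lower bounds meet at 1, so that is the treewidth.

1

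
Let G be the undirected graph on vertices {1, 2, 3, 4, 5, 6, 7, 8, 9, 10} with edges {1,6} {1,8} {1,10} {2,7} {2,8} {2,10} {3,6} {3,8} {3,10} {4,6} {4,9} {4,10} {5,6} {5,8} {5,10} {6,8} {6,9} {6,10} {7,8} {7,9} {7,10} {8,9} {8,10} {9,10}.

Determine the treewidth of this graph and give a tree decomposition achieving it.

Every bag has size at most 4, so the width is 4 − 1 = 3 and tw(G) ≤ 3. For the lower bound, the 4 vertices {2, 7, 8, 10} are pairwise adjacent, and any tree decomposition puts a clique entirely inside one bag — forcing width ≥ 3. The upper and lower bounds meet at 3, so that is the treewidth.

Treewidth 3.
One such decomposition:
Bags: B1 = {7, 8, 9, 10}  B2 = {6, 8, 9, 10}  B3 = {1, 6, 8, 10}  B4 = {5, 6, 8, 10}  B5 = {2, 7, 8, 10}  B6 = {4, 6, 9, 10}  B7 = {3, 6, 8, 10}
Tree: B1–B2, B2–B3, B3–B4, B1–B5, B2–B6, B4–B7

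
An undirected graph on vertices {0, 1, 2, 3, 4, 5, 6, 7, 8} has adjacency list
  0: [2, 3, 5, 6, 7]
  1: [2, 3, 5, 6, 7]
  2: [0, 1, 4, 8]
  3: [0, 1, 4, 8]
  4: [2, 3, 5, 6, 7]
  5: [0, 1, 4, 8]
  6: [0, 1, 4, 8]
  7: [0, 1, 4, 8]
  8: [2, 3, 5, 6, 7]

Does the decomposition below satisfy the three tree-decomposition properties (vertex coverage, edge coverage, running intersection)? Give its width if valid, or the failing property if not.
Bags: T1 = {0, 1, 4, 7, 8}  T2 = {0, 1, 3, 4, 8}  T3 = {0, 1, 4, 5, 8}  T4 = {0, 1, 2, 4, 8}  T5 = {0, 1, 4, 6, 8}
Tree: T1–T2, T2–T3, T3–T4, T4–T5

Yes; width 4.

Vertex coverage: the bags together contain {0, 1, 2, 3, 4, 5, 6, 7, 8}, the full vertex set. Edge coverage: each edge of G has both endpoints in at least one bag. Running intersection: for every vertex, the bags containing it form a connected subtree. All three properties hold, so this is a valid tree decomposition of width max|bag| − 1 = 4, and hence tw(G) ≤ 4.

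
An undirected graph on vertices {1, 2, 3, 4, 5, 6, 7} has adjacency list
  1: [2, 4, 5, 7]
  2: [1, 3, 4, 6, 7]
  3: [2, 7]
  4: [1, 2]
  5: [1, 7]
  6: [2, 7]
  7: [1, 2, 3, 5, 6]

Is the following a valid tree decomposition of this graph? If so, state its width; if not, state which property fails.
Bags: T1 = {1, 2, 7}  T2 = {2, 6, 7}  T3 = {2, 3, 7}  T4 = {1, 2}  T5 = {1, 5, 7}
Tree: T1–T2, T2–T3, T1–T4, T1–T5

No — vertex 4 appears in no bag.

A tree decomposition must satisfy three properties: every vertex lies in some bag; for every edge, both endpoints lie together in some bag; and for every vertex, the bags containing it form a connected subtree. Here vertex 4 appears in no bag, so the decomposition is invalid.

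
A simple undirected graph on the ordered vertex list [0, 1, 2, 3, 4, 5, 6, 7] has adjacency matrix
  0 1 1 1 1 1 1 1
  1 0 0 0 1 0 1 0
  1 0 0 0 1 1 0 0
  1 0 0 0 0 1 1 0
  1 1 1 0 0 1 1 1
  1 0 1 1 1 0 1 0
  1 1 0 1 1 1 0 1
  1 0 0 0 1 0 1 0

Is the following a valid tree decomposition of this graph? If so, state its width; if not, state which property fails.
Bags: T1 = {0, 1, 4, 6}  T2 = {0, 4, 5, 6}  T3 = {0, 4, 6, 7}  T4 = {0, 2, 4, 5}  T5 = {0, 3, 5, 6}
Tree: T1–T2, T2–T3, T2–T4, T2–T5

Yes; width 3.

Every vertex of G appears in some bag (union = {0, 1, 2, 3, 4, 5, 6, 7}); every edge is covered by a bag; and for each vertex v the set of bags containing v is connected in the bag tree. The decomposition is therefore valid. The largest bag has 4 vertices, so the width is 3.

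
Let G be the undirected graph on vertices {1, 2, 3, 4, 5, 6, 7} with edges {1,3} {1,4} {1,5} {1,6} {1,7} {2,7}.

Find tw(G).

1

A width-1 tree decomposition is:
Bags: B1 = {1, 5}  B2 = {1, 4}  B3 = {1, 7}  B4 = {1, 3}  B5 = {1, 6}  B6 = {2, 7}
Tree: B1–B2, B1–B3, B2–B4, B2–B5, B3–B6
Each bag holds 2 vertices, so the decomposition has width 1, which upper-bounds the treewidth. Any graph with an edge has treewidth ≥ 1, and G has the edge 1–5. The upper and lower bounds meet at 1, so that is the treewidth.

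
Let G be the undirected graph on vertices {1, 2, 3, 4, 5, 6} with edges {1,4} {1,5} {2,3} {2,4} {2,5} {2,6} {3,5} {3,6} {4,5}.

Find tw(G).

A width-2 tree decomposition is:
Bags: B1 = {2, 4, 5}  B2 = {1, 4, 5}  B3 = {2, 3, 5}  B4 = {2, 3, 6}
Tree: B1–B2, B1–B3, B3–B4
Each bag holds 3 vertices, so the decomposition has width 2, which upper-bounds the treewidth. For the lower bound, the 3 vertices {1, 4, 5} are pairwise adjacent, and any tree decomposition puts a clique entirely inside one bag — forcing width ≥ 2. Combining the bounds, tw(G) = 2.

2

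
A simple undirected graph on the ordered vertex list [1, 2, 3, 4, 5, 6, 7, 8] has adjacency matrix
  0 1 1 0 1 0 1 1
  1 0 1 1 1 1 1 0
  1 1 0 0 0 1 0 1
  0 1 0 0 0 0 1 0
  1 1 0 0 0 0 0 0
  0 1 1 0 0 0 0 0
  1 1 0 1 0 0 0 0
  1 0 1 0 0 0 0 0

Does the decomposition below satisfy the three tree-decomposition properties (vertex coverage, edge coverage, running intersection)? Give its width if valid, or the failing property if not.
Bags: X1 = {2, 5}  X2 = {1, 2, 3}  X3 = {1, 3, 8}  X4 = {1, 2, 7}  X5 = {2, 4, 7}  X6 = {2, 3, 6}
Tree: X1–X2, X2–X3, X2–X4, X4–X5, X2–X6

No — edge (1,5) lies in no bag.

A tree decomposition must satisfy three properties: every vertex lies in some bag; for every edge, both endpoints lie together in some bag; and for every vertex, the bags containing it form a connected subtree. Here edge (1,5) lies in no bag, so the decomposition is invalid.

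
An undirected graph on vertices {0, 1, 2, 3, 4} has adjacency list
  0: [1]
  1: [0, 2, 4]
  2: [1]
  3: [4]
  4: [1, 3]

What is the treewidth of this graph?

1

A width-1 tree decomposition is:
Bags: B1 = {1, 4}  B2 = {1, 2}  B3 = {0, 1}  B4 = {3, 4}
Tree: B1–B2, B1–B3, B1–B4
Each bag holds 2 vertices, so the decomposition has width 1, which upper-bounds the treewidth. G has an edge, so its treewidth is at least 1. Combining the bounds, tw(G) = 1.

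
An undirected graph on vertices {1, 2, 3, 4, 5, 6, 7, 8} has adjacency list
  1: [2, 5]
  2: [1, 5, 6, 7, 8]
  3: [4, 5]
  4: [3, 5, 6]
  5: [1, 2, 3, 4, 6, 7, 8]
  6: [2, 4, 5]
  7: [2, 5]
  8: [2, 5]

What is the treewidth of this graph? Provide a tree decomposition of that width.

Treewidth 2.
Bags: B1 = {4, 5, 6}  B2 = {2, 5, 6}  B3 = {1, 2, 5}  B4 = {3, 4, 5}  B5 = {2, 5, 8}  B6 = {2, 5, 7}
Tree: B1–B2, B2–B3, B1–B4, B2–B5, B2–B6

Each bag holds 3 vertices, so the decomposition has width 2, which upper-bounds the treewidth. Conversely, {2, 5, 8} is a clique of size 3, and the vertices of any clique must share a bag in every tree decomposition; so some bag has ≥ 3 vertices and tw(G) ≥ 2. Therefore the treewidth is 2.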